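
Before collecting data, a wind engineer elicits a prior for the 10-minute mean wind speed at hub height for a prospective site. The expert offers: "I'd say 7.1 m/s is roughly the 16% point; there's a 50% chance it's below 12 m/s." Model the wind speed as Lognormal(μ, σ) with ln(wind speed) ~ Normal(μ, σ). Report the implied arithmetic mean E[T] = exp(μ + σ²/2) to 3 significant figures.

E[T] ≈ 13.8 m/s

If T ~ Lognormal(μ,σ) then ln T ~ Normal(μ,σ), so the p-quantile of ln T is μ + z_p·σ.
ln(7.1) = 1.96 and ln(12) = 2.485; z_{0.16} = -0.9945, z_{0.5} = 0.
σ = (2.485 − 1.96)/(0 − (-0.9945)) = 0.528.
μ = 1.96 − (-0.9945)·0.528 = 2.485.
E[T] = exp(μ + σ²/2) = exp(2.485 + 0.1393) = 13.8 m/s.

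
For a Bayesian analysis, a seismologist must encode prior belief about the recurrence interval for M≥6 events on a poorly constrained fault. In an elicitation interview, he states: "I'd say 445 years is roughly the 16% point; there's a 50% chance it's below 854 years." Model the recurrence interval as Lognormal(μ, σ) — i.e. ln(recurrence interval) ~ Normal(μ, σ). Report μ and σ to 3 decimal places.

μ ≈ 6.750, σ ≈ 0.655

If T ~ Lognormal(μ,σ) then ln T ~ Normal(μ,σ), so the p-quantile of ln T is μ + z_p·σ.
ln(445) = 6.098 and ln(854) = 6.75; z_{0.16} = -0.9945, z_{0.5} = 0.
σ = (6.75 − 6.098)/(0 − (-0.9945)) = 0.655.
μ = 6.098 − (-0.9945)·0.655 = 6.750.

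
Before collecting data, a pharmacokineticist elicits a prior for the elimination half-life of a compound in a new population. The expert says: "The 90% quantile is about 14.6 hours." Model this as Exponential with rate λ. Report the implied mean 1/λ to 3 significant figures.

mean ≈ 6.34 hours

P(T < 14.6) = 1 − e^(−λ·14.6) = 0.9, so λ = −ln(1−0.9)/14.6 = −ln(0.1)/14.6 = 0.158.
Mean = 1/λ = 6.34 hours.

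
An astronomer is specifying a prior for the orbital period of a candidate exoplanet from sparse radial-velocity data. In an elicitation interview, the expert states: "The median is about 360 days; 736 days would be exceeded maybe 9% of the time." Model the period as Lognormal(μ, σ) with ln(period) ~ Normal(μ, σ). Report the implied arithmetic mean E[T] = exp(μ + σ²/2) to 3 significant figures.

If T ~ Lognormal(μ,σ) then ln T ~ Normal(μ,σ), so the p-quantile of ln T is μ + z_p·σ.
ln(360) = 5.886 and ln(736) = 6.601; z_{0.5} = 0, z_{0.91} = 1.341.
σ = (6.601 − 5.886)/(1.341 − (0)) = 0.533.
μ = 5.886 − (0)·0.533 = 5.886.
E[T] = exp(μ + σ²/2) = exp(5.886 + 0.1422) = 415 days.

E[T] ≈ 415 days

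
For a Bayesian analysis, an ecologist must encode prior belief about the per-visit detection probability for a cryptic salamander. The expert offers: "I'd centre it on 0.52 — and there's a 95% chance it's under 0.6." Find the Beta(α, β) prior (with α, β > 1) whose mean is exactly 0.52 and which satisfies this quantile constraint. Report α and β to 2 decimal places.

α ≈ 54.12, β ≈ 49.96

With mean 0.52 fixed, write α = 0.52s, β = 0.48s where s = α+β.
Need P(θ < 0.6) = 0.95 under Beta(0.52s, 0.48s). Normal approximation: (q−m)/√(m(1−m)/s) ≈ z_{0.95} = 1.64, so s ≈ 0.52·0.48·(1.64)²/(0.6−0.52)² = 105.5.
At s = 105.5: P(θ<0.6) ≈ 0.951. Adjusting to match 0.95 gives s ≈ 104.08.
So α = 0.52·104.08 ≈ 54.12, β = 0.48·104.08 ≈ 49.96.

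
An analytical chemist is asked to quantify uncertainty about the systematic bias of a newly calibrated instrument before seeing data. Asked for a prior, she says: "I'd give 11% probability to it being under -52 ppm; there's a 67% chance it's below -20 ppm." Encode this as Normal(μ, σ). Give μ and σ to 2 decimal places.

μ = -28.45, σ = 19.20

The p-quantile of Normal(μ,σ) is μ + z_p·σ, with z_{0.11} = -1.227 and z_{0.67} = 0.4399.
Eliminate σ: μ = (z₂·x₁ − z₁·x₂)/(z₂ − z₁) = (0.4399·-52 − (-1.227)·-20)/1.666 = -28.45.
Then σ = (x₂ − x₁)/(z₂ − z₁) = (-20 − -52)/1.666 = 19.20.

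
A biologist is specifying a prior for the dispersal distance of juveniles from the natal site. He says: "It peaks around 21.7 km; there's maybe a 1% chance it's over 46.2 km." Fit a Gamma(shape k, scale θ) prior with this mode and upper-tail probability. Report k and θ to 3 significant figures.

k ≈ 9.5, θ ≈ 2.55

Gamma(k,θ) with k>1 has mode (k−1)θ, so θ = 21.7/(k−1).
Need P(X < 46.2) = 0.99 with θ tied to k this way. Start at k = 2, θ = 21.7: P(X<46.2) ≈ 0.628.
Too low — raise k to concentrate. Iterating converges to k ≈ 9.5.
Then θ = 21.7/(9.5−1) ≈ 2.55.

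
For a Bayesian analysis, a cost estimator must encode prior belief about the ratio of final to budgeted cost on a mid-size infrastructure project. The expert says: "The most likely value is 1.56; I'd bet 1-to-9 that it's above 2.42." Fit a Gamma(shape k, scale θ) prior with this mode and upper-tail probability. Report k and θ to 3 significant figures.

Gamma(k,θ) with k>1 has mode (k−1)θ, so θ = 1.56/(k−1).
Need P(X < 2.42) = 0.9 with θ tied to k this way. Start at k = 2, θ = 1.56: P(X<2.42) ≈ 0.459.
Too low — raise k to concentrate. Iterating converges to k ≈ 10.7.
Then θ = 1.56/(10.7−1) ≈ 0.161.

k ≈ 10.7, θ ≈ 0.161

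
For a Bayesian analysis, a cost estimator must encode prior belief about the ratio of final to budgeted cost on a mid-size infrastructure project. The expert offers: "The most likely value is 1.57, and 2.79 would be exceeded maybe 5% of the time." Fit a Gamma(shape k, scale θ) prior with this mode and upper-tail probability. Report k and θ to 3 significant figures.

Gamma(k,θ) with k>1 has mode (k−1)θ, so θ = 1.57/(k−1).
Need P(X < 2.79) = 0.95 with θ tied to k this way. Start at k = 2, θ = 1.57: P(X<2.79) ≈ 0.530.
Too low — raise k to concentrate. Iterating converges to k ≈ 9.43.
Then θ = 1.57/(9.43−1) ≈ 0.186.

k ≈ 9.43, θ ≈ 0.186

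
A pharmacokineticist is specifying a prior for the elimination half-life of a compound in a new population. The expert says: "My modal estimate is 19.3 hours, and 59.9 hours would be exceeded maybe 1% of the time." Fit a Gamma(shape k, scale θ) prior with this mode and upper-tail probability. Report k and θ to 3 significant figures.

k ≈ 4.48, θ ≈ 5.54

Gamma(k,θ) with k>1 has mode (k−1)θ, so θ = 19.3/(k−1).
Need P(X < 59.9) = 0.99 with θ tied to k this way. Start at k = 2, θ = 19.3: P(X<59.9) ≈ 0.816.
Too low — raise k to concentrate. Iterating converges to k ≈ 4.48.
Then θ = 19.3/(4.48−1) ≈ 5.54.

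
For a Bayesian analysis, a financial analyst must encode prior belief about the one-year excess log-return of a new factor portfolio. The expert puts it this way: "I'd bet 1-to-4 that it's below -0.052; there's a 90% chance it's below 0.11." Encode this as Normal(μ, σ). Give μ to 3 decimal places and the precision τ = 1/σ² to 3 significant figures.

For Normal(μ,σ), the p-quantile is μ + z_p·σ. Here z_{0.2} = -0.8416, z_{0.9} = 1.282.
So -0.052 = μ − 0.8416σ and 0.11 = μ + 1.282σ.
Subtracting: σ = (0.11 − -0.052)/(1.282 − (-0.8416)) = 0.076.
Then μ = -0.052 − (-0.8416)·0.076 = 0.012.
Precision τ = 1/σ² = 1/0.0763² = 172.

μ = 0.012, τ = 172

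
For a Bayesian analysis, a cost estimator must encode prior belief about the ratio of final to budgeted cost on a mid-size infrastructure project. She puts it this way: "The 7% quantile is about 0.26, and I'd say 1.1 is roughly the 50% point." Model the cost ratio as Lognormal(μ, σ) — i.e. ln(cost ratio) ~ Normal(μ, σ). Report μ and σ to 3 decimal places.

If T ~ Lognormal(μ,σ) then ln T ~ Normal(μ,σ), so the p-quantile of ln T is μ + z_p·σ.
ln(0.26) = -1.347 and ln(1.1) = 0.09531; z_{0.07} = -1.476, z_{0.5} = 0.
σ = (0.09531 − -1.347)/(0 − (-1.476)) = 0.977.
μ = -1.347 − (-1.476)·0.977 = 0.095.

μ ≈ 0.095, σ ≈ 0.977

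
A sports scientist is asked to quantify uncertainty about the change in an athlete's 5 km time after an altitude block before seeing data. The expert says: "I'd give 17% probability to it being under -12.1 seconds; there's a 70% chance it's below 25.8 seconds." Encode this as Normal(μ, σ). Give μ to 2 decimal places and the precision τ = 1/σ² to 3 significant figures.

The p-quantile of Normal(μ,σ) is μ + z_p·σ, with z_{0.17} = -0.9542 and z_{0.7} = 0.5244.
Eliminate σ: μ = (z₂·x₁ − z₁·x₂)/(z₂ − z₁) = (0.5244·-12.1 − (-0.9542)·25.8)/1.479 = 12.36.
Then σ = (x₂ − x₁)/(z₂ − z₁) = (25.8 − -12.1)/1.479 = 25.63.
Precision τ = 1/σ² = 1/25.63² = 0.00152.

μ = 12.36, τ = 0.00152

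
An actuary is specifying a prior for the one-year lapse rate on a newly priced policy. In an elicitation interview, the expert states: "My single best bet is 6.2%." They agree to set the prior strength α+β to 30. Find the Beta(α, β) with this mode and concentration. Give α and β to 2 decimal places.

α = 2.74, β = 27.26

For α,β > 1 the Beta mode is (α−1)/(α+β−2). With α+β = 30, the mode is (α−1)/28.
Set (α−1)/28 = 0.062 → α = 1 + 0.062·28 = 2.74.
β = 30 − α = 27.26.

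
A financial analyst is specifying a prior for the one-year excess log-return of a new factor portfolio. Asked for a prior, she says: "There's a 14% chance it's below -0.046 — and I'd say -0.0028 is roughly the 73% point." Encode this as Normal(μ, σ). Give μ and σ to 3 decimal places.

The p-quantile of Normal(μ,σ) is μ + z_p·σ, with z_{0.14} = -1.08 and z_{0.73} = 0.6128.
Eliminate σ: μ = (z₂·x₁ − z₁·x₂)/(z₂ − z₁) = (0.6128·-0.046 − (-1.08)·-0.0028)/1.693 = -0.018.
Then σ = (x₂ − x₁)/(z₂ − z₁) = (-0.0028 − -0.046)/1.693 = 0.026.

μ = -0.018, σ = 0.026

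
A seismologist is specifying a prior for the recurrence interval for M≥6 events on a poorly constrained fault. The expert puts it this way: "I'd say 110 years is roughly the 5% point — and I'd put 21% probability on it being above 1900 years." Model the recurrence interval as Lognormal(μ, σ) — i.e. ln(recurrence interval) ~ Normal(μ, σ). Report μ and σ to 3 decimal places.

If T ~ Lognormal(μ,σ) then ln T ~ Normal(μ,σ), so the p-quantile of ln T is μ + z_p·σ.
ln(110) = 4.7 and ln(1900) = 7.55; z_{0.05} = -1.645, z_{0.79} = 0.8064.
σ = (7.55 − 4.7)/(0.8064 − (-1.645)) = 1.162.
μ = 4.7 − (-1.645)·1.162 = 6.612.

μ ≈ 6.612, σ ≈ 1.162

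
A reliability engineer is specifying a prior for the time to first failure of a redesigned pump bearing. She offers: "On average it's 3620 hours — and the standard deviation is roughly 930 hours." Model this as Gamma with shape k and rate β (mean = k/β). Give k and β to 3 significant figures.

For Gamma(k, rate β): mean = k/β, variance = k/β², so CV = 1/√k.
CV = SD/mean = 930/3620 = 0.2569, hence k = 1/CV² = 15.2.
Then β = k/mean = 15.2/3620 = 0.00419.

k ≈ 15.2, β ≈ 0.00419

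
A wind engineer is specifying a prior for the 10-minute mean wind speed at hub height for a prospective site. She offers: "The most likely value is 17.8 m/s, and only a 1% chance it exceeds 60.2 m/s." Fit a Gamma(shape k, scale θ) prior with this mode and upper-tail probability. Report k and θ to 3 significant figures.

k ≈ 3.94, θ ≈ 6.05

Gamma(k,θ) with k>1 has mode (k−1)θ, so θ = 17.8/(k−1).
Need P(X < 60.2) = 0.99 with θ tied to k this way. Start at k = 2, θ = 17.8: P(X<60.2) ≈ 0.851.
Too low — raise k to concentrate. Iterating converges to k ≈ 3.94.
Then θ = 17.8/(3.94−1) ≈ 6.05.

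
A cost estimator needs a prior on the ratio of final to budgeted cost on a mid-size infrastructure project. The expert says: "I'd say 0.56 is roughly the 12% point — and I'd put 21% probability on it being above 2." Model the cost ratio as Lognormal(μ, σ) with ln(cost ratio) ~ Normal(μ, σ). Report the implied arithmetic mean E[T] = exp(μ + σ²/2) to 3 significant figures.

E[T] ≈ 1.46

If T ~ Lognormal(μ,σ) then ln T ~ Normal(μ,σ), so the p-quantile of ln T is μ + z_p·σ.
ln(0.56) = -0.5798 and ln(2) = 0.6931; z_{0.12} = -1.175, z_{0.79} = 0.8064.
σ = (0.6931 − -0.5798)/(0.8064 − (-1.175)) = 0.642.
μ = -0.5798 − (-1.175)·0.642 = 0.175.
E[T] = exp(μ + σ²/2) = exp(0.175 + 0.2064) = 1.46.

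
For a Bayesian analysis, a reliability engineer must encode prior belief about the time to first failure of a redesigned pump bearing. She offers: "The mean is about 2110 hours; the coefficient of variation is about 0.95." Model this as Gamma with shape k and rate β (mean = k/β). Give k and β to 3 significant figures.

For Gamma(k, rate β): mean = k/β, variance = k/β², so CV = 1/√k.
CV = 0.95, hence k = 1/CV² = 1.11.
Then β = k/mean = 1.11/2110 = 0.000525.

k ≈ 1.11, β ≈ 0.000525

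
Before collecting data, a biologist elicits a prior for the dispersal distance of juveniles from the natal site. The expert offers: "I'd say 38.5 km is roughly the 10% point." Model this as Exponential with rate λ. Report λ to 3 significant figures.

P(T < 38.5) = 1 − e^(−λ·38.5) = 0.1, so λ = −ln(1−0.1)/38.5 = −ln(0.9)/38.5 = 0.00274.

λ ≈ 0.00274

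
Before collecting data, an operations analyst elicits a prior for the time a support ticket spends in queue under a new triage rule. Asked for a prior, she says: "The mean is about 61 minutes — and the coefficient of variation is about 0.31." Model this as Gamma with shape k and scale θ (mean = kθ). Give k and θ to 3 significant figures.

For Gamma(k, scale θ): mean = kθ, variance = kθ², so CV = 1/√k.
CV = 0.31, hence k = 1/CV² = 10.4.
Then θ = mean/k = 61/10.4 = 5.86.

k ≈ 10.4, θ ≈ 5.86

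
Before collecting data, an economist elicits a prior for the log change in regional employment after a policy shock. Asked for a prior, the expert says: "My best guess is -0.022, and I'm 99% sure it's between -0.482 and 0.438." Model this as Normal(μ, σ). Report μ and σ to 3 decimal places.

A symmetric 99% interval runs μ ± z·σ with z = 2.576.
Half-width = 0.46, so σ = 0.46/2.576 = 0.179.
μ is the stated best guess, -0.022.

μ = -0.022, σ = 0.179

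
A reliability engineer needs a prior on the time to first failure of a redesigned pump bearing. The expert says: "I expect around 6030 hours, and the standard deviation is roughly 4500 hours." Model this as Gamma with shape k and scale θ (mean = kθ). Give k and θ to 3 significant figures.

k ≈ 1.8, θ ≈ 3360

For Gamma(k, scale θ): mean = kθ, variance = kθ², so CV = 1/√k.
CV = SD/mean = 4500/6030 = 0.7463, hence k = 1/CV² = 1.8.
Then θ = mean/k = 6030/1.8 = 3360.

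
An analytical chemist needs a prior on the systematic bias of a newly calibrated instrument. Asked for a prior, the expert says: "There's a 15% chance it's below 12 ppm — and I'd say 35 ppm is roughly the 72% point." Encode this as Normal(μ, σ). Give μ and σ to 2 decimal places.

μ = 26.72, σ = 14.20

For Normal(μ,σ), the p-quantile is μ + z_p·σ. Here z_{0.15} = -1.036, z_{0.72} = 0.5828.
So 12 = μ − 1.036σ and 35 = μ + 0.5828σ.
Subtracting: σ = (35 − 12)/(0.5828 − (-1.036)) = 14.20.
Then μ = 12 − (-1.036)·14.20 = 26.72.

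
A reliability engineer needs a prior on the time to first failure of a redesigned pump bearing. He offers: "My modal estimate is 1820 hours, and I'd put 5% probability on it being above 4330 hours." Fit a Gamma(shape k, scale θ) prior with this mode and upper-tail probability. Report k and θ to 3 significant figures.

k ≈ 4.63, θ ≈ 501

Gamma(k,θ) with k>1 has mode (k−1)θ, so θ = 1820/(k−1).
Need P(X < 4330) = 0.95 with θ tied to k this way. Start at k = 2, θ = 1820: P(X<4330) ≈ 0.687.
Too low — raise k to concentrate. Iterating converges to k ≈ 4.63.
Then θ = 1820/(4.63−1) ≈ 501.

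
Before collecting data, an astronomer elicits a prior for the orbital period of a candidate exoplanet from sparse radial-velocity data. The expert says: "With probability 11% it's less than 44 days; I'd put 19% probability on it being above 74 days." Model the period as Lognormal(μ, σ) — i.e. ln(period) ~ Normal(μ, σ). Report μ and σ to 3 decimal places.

If T ~ Lognormal(μ,σ) then ln T ~ Normal(μ,σ), so the p-quantile of ln T is μ + z_p·σ.
ln(44) = 3.784 and ln(74) = 4.304; z_{0.11} = -1.227, z_{0.81} = 0.8779.
σ = (4.304 − 3.784)/(0.8779 − (-1.227)) = 0.247.
μ = 3.784 − (-1.227)·0.247 = 4.087.

μ ≈ 4.087, σ ≈ 0.247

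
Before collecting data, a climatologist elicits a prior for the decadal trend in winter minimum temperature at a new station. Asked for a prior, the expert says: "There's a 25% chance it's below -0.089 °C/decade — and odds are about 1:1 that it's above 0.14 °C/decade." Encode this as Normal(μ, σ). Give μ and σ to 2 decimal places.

μ = 0.14, σ = 0.34

The p-quantile of Normal(μ,σ) is μ + z_p·σ, with z_{0.25} = -0.6745 and z_{0.5} = 0.
Eliminate σ: μ = (z₂·x₁ − z₁·x₂)/(z₂ − z₁) = (0·-0.089 − (-0.6745)·0.14)/0.6745 = 0.14.
Then σ = (x₂ − x₁)/(z₂ − z₁) = (0.14 − -0.089)/0.6745 = 0.34.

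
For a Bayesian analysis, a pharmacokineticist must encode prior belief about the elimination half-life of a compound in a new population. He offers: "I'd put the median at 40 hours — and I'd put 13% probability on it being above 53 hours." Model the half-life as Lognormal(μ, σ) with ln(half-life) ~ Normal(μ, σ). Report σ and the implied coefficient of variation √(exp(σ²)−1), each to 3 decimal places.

If T ~ Lognormal(μ,σ) then ln T ~ Normal(μ,σ), so the p-quantile of ln T is μ + z_p·σ.
ln(40) = 3.689 and ln(53) = 3.97; z_{0.5} = 0, z_{0.87} = 1.126.
σ = (3.97 − 3.689)/(1.126 − (0)) = 0.250.
μ = 3.689 − (0)·0.250 = 3.689.
CV = √(exp(σ²)−1) = √(exp(0.0624)−1) = 0.254.

σ ≈ 0.250, CV ≈ 0.254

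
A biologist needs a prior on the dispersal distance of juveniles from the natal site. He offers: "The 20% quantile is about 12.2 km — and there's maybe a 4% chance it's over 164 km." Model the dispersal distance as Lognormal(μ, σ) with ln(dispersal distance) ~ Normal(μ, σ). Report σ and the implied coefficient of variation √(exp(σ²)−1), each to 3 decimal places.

σ ≈ 1.002, CV ≈ 1.316

If T ~ Lognormal(μ,σ) then ln T ~ Normal(μ,σ), so the p-quantile of ln T is μ + z_p·σ.
ln(12.2) = 2.501 and ln(164) = 5.1; z_{0.2} = -0.8416, z_{0.96} = 1.751.
σ = (5.1 − 2.501)/(1.751 − (-0.8416)) = 1.002.
μ = 2.501 − (-0.8416)·1.002 = 3.345.
CV = √(exp(σ²)−1) = √(exp(1.0047)−1) = 1.316.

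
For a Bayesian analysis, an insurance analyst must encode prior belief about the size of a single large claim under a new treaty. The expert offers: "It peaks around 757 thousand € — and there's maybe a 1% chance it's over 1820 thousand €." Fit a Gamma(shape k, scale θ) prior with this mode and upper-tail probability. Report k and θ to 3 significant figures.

k ≈ 7.15, θ ≈ 123

Gamma(k,θ) with k>1 has mode (k−1)θ, so θ = 757/(k−1).
Need P(X < 1820) = 0.99 with θ tied to k this way. Start at k = 2, θ = 757: P(X<1820) ≈ 0.692.
Too low — raise k to concentrate. Iterating converges to k ≈ 7.15.
Then θ = 757/(7.15−1) ≈ 123.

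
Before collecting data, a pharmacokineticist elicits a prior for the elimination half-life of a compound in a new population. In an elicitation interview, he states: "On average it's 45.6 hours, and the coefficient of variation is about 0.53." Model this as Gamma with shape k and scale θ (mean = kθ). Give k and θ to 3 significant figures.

k ≈ 3.56, θ ≈ 12.8

For Gamma(k, scale θ): mean = kθ, variance = kθ², so CV = 1/√k.
CV = 0.53, hence k = 1/CV² = 3.56.
Then θ = mean/k = 45.6/3.56 = 12.8.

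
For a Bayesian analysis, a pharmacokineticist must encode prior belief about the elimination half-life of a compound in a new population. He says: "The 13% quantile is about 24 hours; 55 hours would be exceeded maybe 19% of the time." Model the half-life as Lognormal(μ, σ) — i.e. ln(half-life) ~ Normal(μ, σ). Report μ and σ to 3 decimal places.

μ ≈ 3.644, σ ≈ 0.414

If T ~ Lognormal(μ,σ) then ln T ~ Normal(μ,σ), so the p-quantile of ln T is μ + z_p·σ.
ln(24) = 3.178 and ln(55) = 4.007; z_{0.13} = -1.126, z_{0.81} = 0.8779.
σ = (4.007 − 3.178)/(0.8779 − (-1.126)) = 0.414.
μ = 3.178 − (-1.126)·0.414 = 3.644.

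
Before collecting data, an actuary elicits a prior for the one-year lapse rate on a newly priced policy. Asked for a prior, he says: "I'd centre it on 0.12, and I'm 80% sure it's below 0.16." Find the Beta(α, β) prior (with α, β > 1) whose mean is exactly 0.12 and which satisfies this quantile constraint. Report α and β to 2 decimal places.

α ≈ 4.93, β ≈ 36.18

With mean 0.12 fixed, write α = 0.12s, β = 0.88s where s = α+β.
Need P(θ < 0.16) = 0.8 under Beta(0.12s, 0.88s). Normal approximation: (q−m)/√(m(1−m)/s) ≈ z_{0.8} = 0.842, so s ≈ 0.12·0.88·(0.842)²/(0.16−0.12)² = 46.7.
At s = 46.7: P(θ<0.16) ≈ 0.811. Adjusting to match 0.8 gives s ≈ 41.12.
So α = 0.12·41.12 ≈ 4.93, β = 0.88·41.12 ≈ 36.18.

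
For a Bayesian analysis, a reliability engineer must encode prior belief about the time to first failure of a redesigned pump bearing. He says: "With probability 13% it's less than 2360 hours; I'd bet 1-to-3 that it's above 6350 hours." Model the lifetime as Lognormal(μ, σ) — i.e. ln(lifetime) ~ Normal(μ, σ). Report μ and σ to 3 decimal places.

If T ~ Lognormal(μ,σ) then ln T ~ Normal(μ,σ), so the p-quantile of ln T is μ + z_p·σ.
ln(2360) = 7.766 and ln(6350) = 8.756; z_{0.13} = -1.126, z_{0.75} = 0.6745.
σ = (8.756 − 7.766)/(0.6745 − (-1.126)) = 0.550.
μ = 7.766 − (-1.126)·0.550 = 8.385.

μ ≈ 8.385, σ ≈ 0.550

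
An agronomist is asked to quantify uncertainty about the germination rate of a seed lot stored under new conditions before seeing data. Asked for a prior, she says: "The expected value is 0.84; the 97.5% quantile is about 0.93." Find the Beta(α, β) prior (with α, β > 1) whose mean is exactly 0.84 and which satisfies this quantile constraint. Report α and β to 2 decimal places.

α ≈ 38.35, β ≈ 7.30

With mean 0.84 fixed, write α = 0.84s, β = 0.16s where s = α+β.
Need P(θ < 0.93) = 0.975 under Beta(0.84s, 0.16s). Normal approximation: (q−m)/√(m(1−m)/s) ≈ z_{0.975} = 1.96, so s ≈ 0.84·0.16·(1.96)²/(0.93−0.84)² = 63.7.
At s = 63.7: P(θ<0.93) ≈ 0.991. Adjusting to match 0.975 gives s ≈ 45.65.
So α = 0.84·45.65 ≈ 38.35, β = 0.16·45.65 ≈ 7.30.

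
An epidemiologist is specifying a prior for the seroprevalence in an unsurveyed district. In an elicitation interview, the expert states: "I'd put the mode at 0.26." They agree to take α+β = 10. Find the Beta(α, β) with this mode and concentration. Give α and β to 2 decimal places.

α = 3.08, β = 6.92

For α,β > 1 the Beta mode is (α−1)/(α+β−2). With α+β = 10, the mode is (α−1)/8.
Set (α−1)/8 = 0.26 → α = 1 + 0.26·8 = 3.08.
β = 10 − α = 6.92.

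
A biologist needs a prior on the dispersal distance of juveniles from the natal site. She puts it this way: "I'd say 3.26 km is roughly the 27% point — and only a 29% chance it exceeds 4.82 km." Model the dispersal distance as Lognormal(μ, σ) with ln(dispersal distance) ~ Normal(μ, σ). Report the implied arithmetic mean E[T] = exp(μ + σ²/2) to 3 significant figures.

E[T] ≈ 4.24 km

If T ~ Lognormal(μ,σ) then ln T ~ Normal(μ,σ), so the p-quantile of ln T is μ + z_p·σ.
ln(3.26) = 1.182 and ln(4.82) = 1.573; z_{0.27} = -0.6128, z_{0.71} = 0.5534.
σ = (1.573 − 1.182)/(0.5534 − (-0.6128)) = 0.335.
μ = 1.182 − (-0.6128)·0.335 = 1.387.
E[T] = exp(μ + σ²/2) = exp(1.387 + 0.0562) = 4.24 km.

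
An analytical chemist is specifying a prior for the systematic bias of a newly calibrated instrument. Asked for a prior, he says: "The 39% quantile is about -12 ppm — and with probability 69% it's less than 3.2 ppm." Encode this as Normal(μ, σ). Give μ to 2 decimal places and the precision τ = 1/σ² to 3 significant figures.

The p-quantile of Normal(μ,σ) is μ + z_p·σ, with z_{0.39} = -0.2793 and z_{0.69} = 0.4959.
Eliminate σ: μ = (z₂·x₁ − z₁·x₂)/(z₂ − z₁) = (0.4959·-12 − (-0.2793)·3.2)/0.7752 = -6.52.
Then σ = (x₂ − x₁)/(z₂ − z₁) = (3.2 − -12)/0.7752 = 19.61.
Precision τ = 1/σ² = 1/19.61² = 0.0026.

μ = -6.52, τ = 0.0026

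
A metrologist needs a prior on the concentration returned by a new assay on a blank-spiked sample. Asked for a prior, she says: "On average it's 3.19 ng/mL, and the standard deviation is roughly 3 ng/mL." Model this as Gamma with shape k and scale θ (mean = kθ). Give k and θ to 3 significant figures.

k ≈ 1.13, θ ≈ 2.82

For Gamma(k, scale θ): mean = kθ, variance = kθ², so CV = 1/√k.
CV = SD/mean = 3/3.19 = 0.9404, hence k = 1/CV² = 1.13.
Then θ = mean/k = 3.19/1.13 = 2.82.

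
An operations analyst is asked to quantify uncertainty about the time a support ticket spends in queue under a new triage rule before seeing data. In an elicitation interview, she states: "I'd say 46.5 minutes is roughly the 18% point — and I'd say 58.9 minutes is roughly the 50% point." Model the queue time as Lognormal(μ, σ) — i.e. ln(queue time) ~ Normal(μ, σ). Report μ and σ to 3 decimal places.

μ ≈ 4.076, σ ≈ 0.258

If T ~ Lognormal(μ,σ) then ln T ~ Normal(μ,σ), so the p-quantile of ln T is μ + z_p·σ.
ln(46.5) = 3.839 and ln(58.9) = 4.076; z_{0.18} = -0.9154, z_{0.5} = 0.
σ = (4.076 − 3.839)/(0 − (-0.9154)) = 0.258.
μ = 3.839 − (-0.9154)·0.258 = 4.076.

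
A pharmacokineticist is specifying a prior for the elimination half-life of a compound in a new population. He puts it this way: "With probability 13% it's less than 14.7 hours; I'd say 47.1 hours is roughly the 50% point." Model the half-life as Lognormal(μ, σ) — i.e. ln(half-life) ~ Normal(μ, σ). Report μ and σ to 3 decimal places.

If T ~ Lognormal(μ,σ) then ln T ~ Normal(μ,σ), so the p-quantile of ln T is μ + z_p·σ.
ln(14.7) = 2.688 and ln(47.1) = 3.852; z_{0.13} = -1.126, z_{0.5} = 0.
σ = (3.852 − 2.688)/(0 − (-1.126)) = 1.034.
μ = 2.688 − (-1.126)·1.034 = 3.852.

μ ≈ 3.852, σ ≈ 1.034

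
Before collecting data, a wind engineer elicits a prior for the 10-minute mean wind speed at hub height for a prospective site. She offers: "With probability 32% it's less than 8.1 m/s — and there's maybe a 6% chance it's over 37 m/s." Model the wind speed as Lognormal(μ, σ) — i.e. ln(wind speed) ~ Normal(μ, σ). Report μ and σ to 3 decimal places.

μ ≈ 2.443, σ ≈ 0.751

If T ~ Lognormal(μ,σ) then ln T ~ Normal(μ,σ), so the p-quantile of ln T is μ + z_p·σ.
ln(8.1) = 2.092 and ln(37) = 3.611; z_{0.32} = -0.4677, z_{0.94} = 1.555.
σ = (3.611 − 2.092)/(1.555 − (-0.4677)) = 0.751.
μ = 2.092 − (-0.4677)·0.751 = 2.443.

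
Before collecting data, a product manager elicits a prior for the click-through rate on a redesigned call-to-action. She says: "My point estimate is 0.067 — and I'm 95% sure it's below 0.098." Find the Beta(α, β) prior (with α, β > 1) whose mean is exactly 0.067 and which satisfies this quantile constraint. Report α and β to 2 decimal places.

With mean 0.067 fixed, write α = 0.067s, β = 0.933s where s = α+β.
Need P(θ < 0.098) = 0.95 under Beta(0.067s, 0.933s). Normal approximation: (q−m)/√(m(1−m)/s) ≈ z_{0.95} = 1.64, so s ≈ 0.067·0.933·(1.64)²/(0.098−0.067)² = 176.0.
At s = 176.0: P(θ<0.098) ≈ 0.938. Adjusting to match 0.95 gives s ≈ 203.31.
So α = 0.067·203.31 ≈ 13.62, β = 0.933·203.31 ≈ 189.69.

α ≈ 13.62, β ≈ 189.69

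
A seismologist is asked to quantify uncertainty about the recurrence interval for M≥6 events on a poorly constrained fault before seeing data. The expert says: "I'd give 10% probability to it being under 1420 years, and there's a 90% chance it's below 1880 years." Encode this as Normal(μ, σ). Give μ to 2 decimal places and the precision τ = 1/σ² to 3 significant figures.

μ = 1650.00, τ = 3.1e-05

For Normal(μ,σ), the p-quantile is μ + z_p·σ. Here z_{0.1} = -1.282, z_{0.9} = 1.282.
So 1420 = μ − 1.282σ and 1880 = μ + 1.282σ.
Subtracting: σ = (1880 − 1420)/(1.282 − (-1.282)) = 179.47.
Then μ = 1420 − (-1.282)·179.47 = 1650.00.
Precision τ = 1/σ² = 1/179.5² = 3.1e-05.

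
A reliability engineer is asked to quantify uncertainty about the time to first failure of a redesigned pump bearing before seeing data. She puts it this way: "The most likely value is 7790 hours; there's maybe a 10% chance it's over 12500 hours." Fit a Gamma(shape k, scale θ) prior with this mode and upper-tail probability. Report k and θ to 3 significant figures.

Gamma(k,θ) with k>1 has mode (k−1)θ, so θ = 7790/(k−1).
Need P(X < 12500) = 0.9 with θ tied to k this way. Start at k = 2, θ = 7790: P(X<12500) ≈ 0.477.
Too low — raise k to concentrate. Iterating converges to k ≈ 9.4.
Then θ = 7790/(9.4−1) ≈ 927.

k ≈ 9.4, θ ≈ 927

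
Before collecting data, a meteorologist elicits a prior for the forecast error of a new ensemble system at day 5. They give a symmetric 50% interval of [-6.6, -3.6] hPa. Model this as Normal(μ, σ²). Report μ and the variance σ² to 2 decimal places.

A symmetric 50% interval runs μ ± z·σ with z = 0.6745.
Half-width = 1.5, so σ = 1.5/0.6745 = 2.224 and σ² = 4.95.
μ is the interval midpoint, -5.10.

μ = -5.10, σ² = 4.95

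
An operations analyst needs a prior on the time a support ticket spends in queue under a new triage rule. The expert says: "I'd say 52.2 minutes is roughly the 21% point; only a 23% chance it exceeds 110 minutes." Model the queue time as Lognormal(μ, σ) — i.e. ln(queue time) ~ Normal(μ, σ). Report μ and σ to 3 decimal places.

μ ≈ 4.344, σ ≈ 0.482

If T ~ Lognormal(μ,σ) then ln T ~ Normal(μ,σ), so the p-quantile of ln T is μ + z_p·σ.
ln(52.2) = 3.955 and ln(110) = 4.7; z_{0.21} = -0.8064, z_{0.77} = 0.7388.
σ = (4.7 − 3.955)/(0.7388 − (-0.8064)) = 0.482.
μ = 3.955 − (-0.8064)·0.482 = 4.344.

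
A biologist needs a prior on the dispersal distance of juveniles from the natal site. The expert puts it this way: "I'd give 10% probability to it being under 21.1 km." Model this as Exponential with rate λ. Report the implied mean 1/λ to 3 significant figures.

mean ≈ 200 km

P(T < 21.1) = 1 − e^(−λ·21.1) = 0.1, so λ = −ln(1−0.1)/21.1 = −ln(0.9)/21.1 = 0.00499.
Mean = 1/λ = 200 km.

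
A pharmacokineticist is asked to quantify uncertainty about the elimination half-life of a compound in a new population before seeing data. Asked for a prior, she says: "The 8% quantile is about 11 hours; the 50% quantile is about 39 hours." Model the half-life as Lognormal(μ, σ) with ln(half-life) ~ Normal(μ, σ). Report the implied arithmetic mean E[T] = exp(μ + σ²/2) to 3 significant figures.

E[T] ≈ 58.5 hours

If T ~ Lognormal(μ,σ) then ln T ~ Normal(μ,σ), so the p-quantile of ln T is μ + z_p·σ.
ln(11) = 2.398 and ln(39) = 3.664; z_{0.08} = -1.405, z_{0.5} = 0.
σ = (3.664 − 2.398)/(0 − (-1.405)) = 0.901.
μ = 2.398 − (-1.405)·0.901 = 3.664.
E[T] = exp(μ + σ²/2) = exp(3.664 + 0.4057) = 58.5 hours.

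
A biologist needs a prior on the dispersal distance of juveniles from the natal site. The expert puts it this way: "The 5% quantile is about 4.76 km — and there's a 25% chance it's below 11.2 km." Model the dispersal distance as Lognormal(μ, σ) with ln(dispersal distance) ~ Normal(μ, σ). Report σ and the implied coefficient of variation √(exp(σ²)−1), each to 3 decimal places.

σ ≈ 0.882, CV ≈ 1.085

If T ~ Lognormal(μ,σ) then ln T ~ Normal(μ,σ), so the p-quantile of ln T is μ + z_p·σ.
ln(4.76) = 1.56 and ln(11.2) = 2.416; z_{0.05} = -1.645, z_{0.25} = -0.6745.
σ = (2.416 − 1.56)/(-0.6745 − (-1.645)) = 0.882.
μ = 1.56 − (-1.645)·0.882 = 3.011.
CV = √(exp(σ²)−1) = √(exp(0.7776)−1) = 1.085.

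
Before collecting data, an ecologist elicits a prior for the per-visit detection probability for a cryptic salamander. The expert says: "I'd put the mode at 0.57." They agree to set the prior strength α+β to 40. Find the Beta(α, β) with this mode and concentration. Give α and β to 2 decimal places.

For α,β > 1 the Beta mode is (α−1)/(α+β−2). With α+β = 40, the mode is (α−1)/38.
Set (α−1)/38 = 0.57 → α = 1 + 0.57·38 = 22.66.
β = 40 − α = 17.34.

α = 22.66, β = 17.34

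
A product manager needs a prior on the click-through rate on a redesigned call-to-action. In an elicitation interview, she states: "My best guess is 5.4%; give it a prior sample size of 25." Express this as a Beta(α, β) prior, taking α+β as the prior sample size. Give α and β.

α = 1.35, β = 23.65

Under the effective-sample-size interpretation, Beta(α, β) has prior mean α/(α+β) and prior sample size α+β.
So α+β = 25 and α/(α+β) = 0.054, giving α = 0.054·25 = 1.35 and β = 25 − 1.35 = 23.65.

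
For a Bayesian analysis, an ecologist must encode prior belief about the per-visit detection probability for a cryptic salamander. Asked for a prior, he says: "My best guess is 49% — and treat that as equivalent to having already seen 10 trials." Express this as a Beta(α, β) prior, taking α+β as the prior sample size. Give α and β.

Under the effective-sample-size interpretation, Beta(α, β) has prior mean α/(α+β) and prior sample size α+β.
So α+β = 10 and α/(α+β) = 0.49, giving α = 0.49·10 = 4.9 and β = 10 − 4.9 = 5.1.

α = 4.9, β = 5.1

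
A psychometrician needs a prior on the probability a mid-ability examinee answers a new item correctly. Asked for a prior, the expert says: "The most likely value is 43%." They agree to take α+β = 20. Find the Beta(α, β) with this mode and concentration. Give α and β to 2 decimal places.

α = 8.74, β = 11.26

For α,β > 1 the Beta mode is (α−1)/(α+β−2). With α+β = 20, the mode is (α−1)/18.
Set (α−1)/18 = 0.43 → α = 1 + 0.43·18 = 8.74.
β = 20 − α = 11.26.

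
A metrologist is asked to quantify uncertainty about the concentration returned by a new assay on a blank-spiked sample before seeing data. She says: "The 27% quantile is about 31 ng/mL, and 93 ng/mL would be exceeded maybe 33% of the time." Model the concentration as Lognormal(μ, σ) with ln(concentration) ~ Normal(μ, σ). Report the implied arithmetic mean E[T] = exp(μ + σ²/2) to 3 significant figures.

If T ~ Lognormal(μ,σ) then ln T ~ Normal(μ,σ), so the p-quantile of ln T is μ + z_p·σ.
ln(31) = 3.434 and ln(93) = 4.533; z_{0.27} = -0.6128, z_{0.67} = 0.4399.
σ = (4.533 − 3.434)/(0.4399 − (-0.6128)) = 1.044.
μ = 3.434 − (-0.6128)·1.044 = 4.074.
E[T] = exp(μ + σ²/2) = exp(4.074 + 0.5445) = 101 ng/mL.

E[T] ≈ 101 ng/mL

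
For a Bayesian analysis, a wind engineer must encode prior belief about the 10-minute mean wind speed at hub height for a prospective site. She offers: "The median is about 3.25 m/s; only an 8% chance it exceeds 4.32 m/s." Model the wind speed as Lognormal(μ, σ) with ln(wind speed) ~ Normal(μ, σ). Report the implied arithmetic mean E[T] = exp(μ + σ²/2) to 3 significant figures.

E[T] ≈ 3.32 m/s

If T ~ Lognormal(μ,σ) then ln T ~ Normal(μ,σ), so the p-quantile of ln T is μ + z_p·σ.
ln(3.25) = 1.179 and ln(4.32) = 1.463; z_{0.5} = 0, z_{0.92} = 1.405.
σ = (1.463 − 1.179)/(1.405 − (0)) = 0.203.
μ = 1.179 − (0)·0.203 = 1.179.
E[T] = exp(μ + σ²/2) = exp(1.179 + 0.0205) = 3.32 m/s.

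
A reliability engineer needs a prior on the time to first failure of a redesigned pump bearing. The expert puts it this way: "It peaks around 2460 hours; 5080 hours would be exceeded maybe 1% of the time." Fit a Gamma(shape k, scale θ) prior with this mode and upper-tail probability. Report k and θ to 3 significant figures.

Gamma(k,θ) with k>1 has mode (k−1)θ, so θ = 2460/(k−1).
Need P(X < 5080) = 0.99 with θ tied to k this way. Start at k = 2, θ = 2460: P(X<5080) ≈ 0.611.
Too low — raise k to concentrate. Iterating converges to k ≈ 10.3.
Then θ = 2460/(10.3−1) ≈ 265.

k ≈ 10.3, θ ≈ 265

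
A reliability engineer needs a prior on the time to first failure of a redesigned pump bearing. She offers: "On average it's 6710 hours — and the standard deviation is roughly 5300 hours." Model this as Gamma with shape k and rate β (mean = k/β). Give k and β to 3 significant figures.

For Gamma(k, rate β): mean = k/β, variance = k/β², so CV = 1/√k.
CV = SD/mean = 5300/6710 = 0.7899, hence k = 1/CV² = 1.6.
Then β = k/mean = 1.6/6710 = 0.000239.

k ≈ 1.6, β ≈ 0.000239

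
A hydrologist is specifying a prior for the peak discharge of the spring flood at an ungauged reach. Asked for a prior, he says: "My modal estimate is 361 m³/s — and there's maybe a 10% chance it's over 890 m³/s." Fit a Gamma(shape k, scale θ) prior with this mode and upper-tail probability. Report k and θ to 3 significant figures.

k ≈ 3.36, θ ≈ 153

Gamma(k,θ) with k>1 has mode (k−1)θ, so θ = 361/(k−1).
Need P(X < 890) = 0.9 with θ tied to k this way. Start at k = 2, θ = 361: P(X<890) ≈ 0.706.
Too low — raise k to concentrate. Iterating converges to k ≈ 3.36.
Then θ = 361/(3.36−1) ≈ 153.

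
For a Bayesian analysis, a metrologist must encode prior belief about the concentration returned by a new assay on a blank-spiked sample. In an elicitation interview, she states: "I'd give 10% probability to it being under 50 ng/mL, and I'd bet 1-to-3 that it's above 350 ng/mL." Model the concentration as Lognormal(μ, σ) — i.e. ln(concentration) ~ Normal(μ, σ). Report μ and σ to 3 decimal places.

μ ≈ 5.187, σ ≈ 0.995

If T ~ Lognormal(μ,σ) then ln T ~ Normal(μ,σ), so the p-quantile of ln T is μ + z_p·σ.
ln(50) = 3.912 and ln(350) = 5.858; z_{0.1} = -1.282, z_{0.75} = 0.6745.
σ = (5.858 − 3.912)/(0.6745 − (-1.282)) = 0.995.
μ = 3.912 − (-1.282)·0.995 = 5.187.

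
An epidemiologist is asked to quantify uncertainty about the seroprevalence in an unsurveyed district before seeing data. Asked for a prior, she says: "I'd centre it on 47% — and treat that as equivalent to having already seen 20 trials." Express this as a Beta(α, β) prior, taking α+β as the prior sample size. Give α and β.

α = 9.4, β = 10.6

Under the effective-sample-size interpretation, Beta(α, β) has prior mean α/(α+β) and prior sample size α+β.
So α+β = 20 and α/(α+β) = 0.47, giving α = 0.47·20 = 9.4 and β = 20 − 9.4 = 10.6.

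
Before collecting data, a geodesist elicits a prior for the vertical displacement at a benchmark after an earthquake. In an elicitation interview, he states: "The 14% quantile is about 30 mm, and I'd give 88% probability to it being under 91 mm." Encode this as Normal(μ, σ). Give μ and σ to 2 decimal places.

For Normal(μ,σ), the p-quantile is μ + z_p·σ. Here z_{0.14} = -1.08, z_{0.88} = 1.175.
So 30 = μ − 1.08σ and 91 = μ + 1.175σ.
Subtracting: σ = (91 − 30)/(1.175 − (-1.08)) = 27.05.
Then μ = 30 − (-1.08)·27.05 = 59.22.

μ = 59.22, σ = 27.05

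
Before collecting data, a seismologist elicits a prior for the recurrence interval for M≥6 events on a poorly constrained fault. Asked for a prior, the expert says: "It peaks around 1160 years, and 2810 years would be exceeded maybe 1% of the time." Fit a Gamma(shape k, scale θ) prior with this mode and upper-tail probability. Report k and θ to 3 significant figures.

Gamma(k,θ) with k>1 has mode (k−1)θ, so θ = 1160/(k−1).
Need P(X < 2810) = 0.99 with θ tied to k this way. Start at k = 2, θ = 1160: P(X<2810) ≈ 0.696.
Too low — raise k to concentrate. Iterating converges to k ≈ 7.04.
Then θ = 1160/(7.04−1) ≈ 192.

k ≈ 7.04, θ ≈ 192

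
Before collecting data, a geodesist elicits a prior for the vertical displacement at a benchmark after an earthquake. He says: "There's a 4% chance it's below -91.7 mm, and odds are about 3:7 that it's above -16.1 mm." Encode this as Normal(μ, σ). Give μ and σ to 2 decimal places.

For Normal(μ,σ), the p-quantile is μ + z_p·σ. Here z_{0.04} = -1.751, z_{0.7} = 0.5244.
So -91.7 = μ − 1.751σ and -16.1 = μ + 0.5244σ.
Subtracting: σ = (-16.1 − -91.7)/(0.5244 − (-1.751)) = 33.23.
Then μ = -91.7 − (-1.751)·33.23 = -33.53.

μ = -33.53, σ = 33.23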